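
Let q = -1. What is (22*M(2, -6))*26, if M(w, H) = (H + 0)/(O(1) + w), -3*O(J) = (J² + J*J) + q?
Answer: -10296/5 ≈ -2059.2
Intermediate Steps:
O(J) = ⅓ - 2*J²/3 (O(J) = -((J² + J*J) - 1)/3 = -((J² + J²) - 1)/3 = -(2*J² - 1)/3 = -(-1 + 2*J²)/3 = ⅓ - 2*J²/3)
M(w, H) = H/(-⅓ + w) (M(w, H) = (H + 0)/((⅓ - ⅔*1²) + w) = H/((⅓ - ⅔*1) + w) = H/((⅓ - ⅔) + w) = H/(-⅓ + w))
(22*M(2, -6))*26 = (22*(3*(-6)/(-1 + 3*2)))*26 = (22*(3*(-6)/(-1 + 6)))*26 = (22*(3*(-6)/5))*26 = (22*(3*(-6)*(⅕)))*26 = (22*(-18/5))*26 = -396/5*26 = -10296/5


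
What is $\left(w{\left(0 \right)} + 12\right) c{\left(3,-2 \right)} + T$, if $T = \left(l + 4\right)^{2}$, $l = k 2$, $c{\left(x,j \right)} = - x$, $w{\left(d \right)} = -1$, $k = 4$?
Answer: $111$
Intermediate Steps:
$l = 8$ ($l = 4 \cdot 2 = 8$)
$T = 144$ ($T = \left(8 + 4\right)^{2} = 12^{2} = 144$)
$\left(w{\left(0 \right)} + 12\right) c{\left(3,-2 \right)} + T = \left(-1 + 12\right) \left(\left(-1\right) 3\right) + 144 = 11 \left(-3\right) + 144 = -33 + 144 = 111$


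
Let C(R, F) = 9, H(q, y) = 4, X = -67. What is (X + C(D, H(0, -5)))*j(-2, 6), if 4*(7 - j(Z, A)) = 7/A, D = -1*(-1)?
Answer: -4669/12 ≈ -389.08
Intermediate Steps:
D = 1
j(Z, A) = 7 - 7/(4*A)
(X + C(D, H(0, -5)))*j(-2, 6) = (-67 + 9)*(7 - 7/4/6) = -58*(7 - 7/4*⅙) = -58*(7 - 7/24) = -58*161/24 = -4669/12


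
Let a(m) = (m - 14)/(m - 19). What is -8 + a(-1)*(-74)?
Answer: -127/2 ≈ -63.500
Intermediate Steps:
a(m) = (-14 + m)/(-19 + m)
-8 + a(-1)*(-74) = -8 + ((-14 - 1)/(-19 - 1))*(-74) = -8 + (-15/(-20))*(-74) = -8 - 1/20*(-15)*(-74) = -8 + (3/4)*(-74) = -8 - 111/2 = -127/2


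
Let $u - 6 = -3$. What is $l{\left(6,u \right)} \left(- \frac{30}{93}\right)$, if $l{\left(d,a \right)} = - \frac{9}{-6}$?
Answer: $- \frac{15}{31} \approx -0.48387$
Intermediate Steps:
$u = 3$ ($u = 6 - 3 = 3$)
$l{\left(d,a \right)} = \frac{3}{2}$ ($l{\left(d,a \right)} = \left(-9\right) \left(- \frac{1}{6}\right) = \frac{3}{2}$)
$l{\left(6,u \right)} \left(- \frac{30}{93}\right) = \frac{3 \left(- \frac{30}{93}\right)}{2} = \frac{3 \left(\left(-30\right) \frac{1}{93}\right)}{2} = \frac{3}{2} \left(- \frac{10}{31}\right) = - \frac{15}{31}$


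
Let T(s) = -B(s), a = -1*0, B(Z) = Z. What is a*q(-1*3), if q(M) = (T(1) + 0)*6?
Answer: 0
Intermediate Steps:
a = 0
T(s) = -s
q(M) = -6 (q(M) = (-1*1 + 0)*6 = (-1 + 0)*6 = -1*6 = -6)
a*q(-1*3) = 0*(-6) = 0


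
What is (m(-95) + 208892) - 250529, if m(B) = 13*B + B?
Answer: -42967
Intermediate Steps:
m(B) = 14*B
(m(-95) + 208892) - 250529 = (14*(-95) + 208892) - 250529 = (-1330 + 208892) - 250529 = 207562 - 250529 = -42967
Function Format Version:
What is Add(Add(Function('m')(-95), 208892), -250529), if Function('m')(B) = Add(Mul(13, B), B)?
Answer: -42967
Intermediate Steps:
Function('m')(B) = Mul(14, B)
Add(Add(Function('m')(-95), 208892), -250529) = Add(Add(Mul(14, -95), 208892), -250529) = Add(Add(-1330, 208892), -250529) = Add(207562, -250529) = -42967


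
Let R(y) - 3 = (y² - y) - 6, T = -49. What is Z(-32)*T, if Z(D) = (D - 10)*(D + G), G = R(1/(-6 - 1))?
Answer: -71694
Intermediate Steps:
R(y) = -3 + y² - y (R(y) = 3 + ((y² - y) - 6) = 3 + (-6 + y² - y) = -3 + y² - y)
G = -139/49 (G = -3 + (1/(-6 - 1))² - 1/(-6 - 1) = -3 + (1/(-7))² - 1/(-7) = -3 + (-⅐)² - 1*(-⅐) = -3 + 1/49 + ⅐ = -139/49 ≈ -2.8367)
Z(D) = (-10 + D)*(-139/49 + D) (Z(D) = (D - 10)*(D - 139/49) = (-10 + D)*(-139/49 + D))
Z(-32)*T = (1390/49 + (-32)² - 629/49*(-32))*(-49) = (1390/49 + 1024 + 20128/49)*(-49) = (10242/7)*(-49) = -71694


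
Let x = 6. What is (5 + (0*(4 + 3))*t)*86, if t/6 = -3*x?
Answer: 430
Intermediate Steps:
t = -108 (t = 6*(-3*6) = 6*(-18) = -108)
(5 + (0*(4 + 3))*t)*86 = (5 + (0*(4 + 3))*(-108))*86 = (5 + (0*7)*(-108))*86 = (5 + 0*(-108))*86 = (5 + 0)*86 = 5*86 = 430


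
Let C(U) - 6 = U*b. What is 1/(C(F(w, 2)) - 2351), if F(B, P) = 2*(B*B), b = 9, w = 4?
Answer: -1/2057 ≈ -0.00048614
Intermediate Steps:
F(B, P) = 2*B**2
C(U) = 6 + 9*U (C(U) = 6 + U*9 = 6 + 9*U)
1/(C(F(w, 2)) - 2351) = 1/((6 + 9*(2*4**2)) - 2351) = 1/((6 + 9*(2*16)) - 2351) = 1/((6 + 9*32) - 2351) = 1/((6 + 288) - 2351) = 1/(294 - 2351) = 1/(-2057) = -1/2057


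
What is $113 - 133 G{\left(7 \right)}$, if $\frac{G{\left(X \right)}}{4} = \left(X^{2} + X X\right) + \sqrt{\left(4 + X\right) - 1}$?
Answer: $-52023 - 532 \sqrt{10} \approx -53705.0$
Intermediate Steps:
$G{\left(X \right)} = 4 \sqrt{3 + X} + 8 X^{2}$ ($G{\left(X \right)} = 4 \left(\left(X^{2} + X X\right) + \sqrt{\left(4 + X\right) - 1}\right) = 4 \left(\left(X^{2} + X^{2}\right) + \sqrt{3 + X}\right) = 4 \left(2 X^{2} + \sqrt{3 + X}\right) = 4 \left(\sqrt{3 + X} + 2 X^{2}\right) = 4 \sqrt{3 + X} + 8 X^{2}$)
$113 - 133 G{\left(7 \right)} = 113 - 133 \left(4 \sqrt{3 + 7} + 8 \cdot 7^{2}\right) = 113 - 133 \left(4 \sqrt{10} + 8 \cdot 49\right) = 113 - 133 \left(4 \sqrt{10} + 392\right) = 113 - 133 \left(392 + 4 \sqrt{10}\right) = 113 - \left(52136 + 532 \sqrt{10}\right) = -52023 - 532 \sqrt{10}$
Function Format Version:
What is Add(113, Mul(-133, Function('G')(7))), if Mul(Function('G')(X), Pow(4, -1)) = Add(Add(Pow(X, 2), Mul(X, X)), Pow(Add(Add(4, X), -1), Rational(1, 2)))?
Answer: Add(-52023, Mul(-532, Pow(10, Rational(1, 2)))) ≈ -53705.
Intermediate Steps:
Function('G')(X) = Add(Mul(4, Pow(Add(3, X), Rational(1, 2))), Mul(8, Pow(X, 2))) (Function('G')(X) = Mul(4, Add(Add(Pow(X, 2), Mul(X, X)), Pow(Add(Add(4, X), -1), Rational(1, 2)))) = Mul(4, Add(Add(Pow(X, 2), Pow(X, 2)), Pow(Add(3, X), Rational(1, 2)))) = Mul(4, Add(Mul(2, Pow(X, 2)), Pow(Add(3, X), Rational(1, 2)))) = Mul(4, Add(Pow(Add(3, X), Rational(1, 2)), Mul(2, Pow(X, 2)))) = Add(Mul(4, Pow(Add(3, X), Rational(1, 2))), Mul(8, Pow(X, 2))))
Add(113, Mul(-133, Function('G')(7))) = Add(113, Mul(-133, Add(Mul(4, Pow(Add(3, 7), Rational(1, 2))), Mul(8, Pow(7, 2))))) = Add(113, Mul(-133, Add(Mul(4, Pow(10, Rational(1, 2))), Mul(8, 49)))) = Add(113, Mul(-133, Add(Mul(4, Pow(10, Rational(1, 2))), 392))) = Add(113, Mul(-133, Add(392, Mul(4, Pow(10, Rational(1, 2)))))) = Add(113, Add(-52136, Mul(-532, Pow(10, Rational(1, 2))))) = Add(-52023, Mul(-532, Pow(10, Rational(1, 2))))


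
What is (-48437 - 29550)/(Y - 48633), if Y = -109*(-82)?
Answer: 77987/39695 ≈ 1.9647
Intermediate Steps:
Y = 8938
(-48437 - 29550)/(Y - 48633) = (-48437 - 29550)/(8938 - 48633) = -77987/(-39695) = -77987*(-1/39695) = 77987/39695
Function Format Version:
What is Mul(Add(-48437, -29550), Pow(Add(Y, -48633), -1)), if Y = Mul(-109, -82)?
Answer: Rational(77987, 39695) ≈ 1.9647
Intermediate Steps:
Y = 8938
Mul(Add(-48437, -29550), Pow(Add(Y, -48633), -1)) = Mul(Add(-48437, -29550), Pow(Add(8938, -48633), -1)) = Mul(-77987, Pow(-39695, -1)) = Mul(-77987, Rational(-1, 39695)) = Rational(77987, 39695)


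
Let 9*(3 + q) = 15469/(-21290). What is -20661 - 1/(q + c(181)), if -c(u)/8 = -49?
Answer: -1539674874291/74520821 ≈ -20661.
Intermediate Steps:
q = -590299/191610 (q = -3 + (15469/(-21290))/9 = -3 + (15469*(-1/21290))/9 = -3 + (1/9)*(-15469/21290) = -3 - 15469/191610 = -590299/191610 ≈ -3.0807)
c(u) = 392 (c(u) = -8*(-49) = 392)
-20661 - 1/(q + c(181)) = -20661 - 1/(-590299/191610 + 392) = -20661 - 1/74520821/191610 = -20661 - 1*191610/74520821 = -20661 - 191610/74520821 = -1539674874291/74520821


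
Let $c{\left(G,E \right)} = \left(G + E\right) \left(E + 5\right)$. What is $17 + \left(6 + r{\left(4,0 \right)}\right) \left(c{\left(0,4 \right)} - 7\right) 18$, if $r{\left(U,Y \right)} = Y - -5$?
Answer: $5759$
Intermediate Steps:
$r{\left(U,Y \right)} = 5 + Y$ ($r{\left(U,Y \right)} = Y + 5 = 5 + Y$)
$c{\left(G,E \right)} = \left(5 + E\right) \left(E + G\right)$ ($c{\left(G,E \right)} = \left(E + G\right) \left(5 + E\right) = \left(5 + E\right) \left(E + G\right)$)
$17 + \left(6 + r{\left(4,0 \right)}\right) \left(c{\left(0,4 \right)} - 7\right) 18 = 17 + \left(6 + \left(5 + 0\right)\right) \left(\left(4^{2} + 5 \cdot 4 + 5 \cdot 0 + 4 \cdot 0\right) - 7\right) 18 = 17 + \left(6 + 5\right) \left(\left(16 + 20 + 0 + 0\right) - 7\right) 18 = 17 + 11 \left(36 - 7\right) 18 = 17 + 11 \cdot 29 \cdot 18 = 17 + 319 \cdot 18 = 17 + 5742 = 5759$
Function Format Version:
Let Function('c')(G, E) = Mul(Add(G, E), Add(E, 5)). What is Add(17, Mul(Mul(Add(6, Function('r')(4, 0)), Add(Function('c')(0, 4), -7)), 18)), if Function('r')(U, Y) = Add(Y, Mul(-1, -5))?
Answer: 5759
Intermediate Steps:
Function('r')(U, Y) = Add(5, Y) (Function('r')(U, Y) = Add(Y, 5) = Add(5, Y))
Function('c')(G, E) = Mul(Add(5, E), Add(E, G)) (Function('c')(G, E) = Mul(Add(E, G), Add(5, E)) = Mul(Add(5, E), Add(E, G)))
Add(17, Mul(Mul(Add(6, Function('r')(4, 0)), Add(Function('c')(0, 4), -7)), 18)) = Add(17, Mul(Mul(Add(6, Add(5, 0)), Add(Add(Pow(4, 2), Mul(5, 4), Mul(5, 0), Mul(4, 0)), -7)), 18)) = Add(17, Mul(Mul(Add(6, 5), Add(Add(16, 20, 0, 0), -7)), 18)) = Add(17, Mul(Mul(11, Add(36, -7)), 18)) = Add(17, Mul(Mul(11, 29), 18)) = Add(17, Mul(319, 18)) = Add(17, 5742) = 5759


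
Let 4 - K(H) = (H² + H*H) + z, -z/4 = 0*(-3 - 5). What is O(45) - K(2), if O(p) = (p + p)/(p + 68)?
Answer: 542/113 ≈ 4.7965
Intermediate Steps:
O(p) = 2*p/(68 + p) (O(p) = (2*p)/(68 + p) = 2*p/(68 + p))
z = 0 (z = -0*(-3 - 5) = -0*(-8) = -4*0 = 0)
K(H) = 4 - 2*H² (K(H) = 4 - ((H² + H*H) + 0) = 4 - ((H² + H²) + 0) = 4 - (2*H² + 0) = 4 - 2*H²)
O(45) - K(2) = 2*45/(68 + 45) - (4 - 2*2²) = 2*45/113 - (4 - 2*4) = 2*45*(1/113) - (4 - 8) = 90/113 - 1*(-4) = 90/113 + 4 = 542/113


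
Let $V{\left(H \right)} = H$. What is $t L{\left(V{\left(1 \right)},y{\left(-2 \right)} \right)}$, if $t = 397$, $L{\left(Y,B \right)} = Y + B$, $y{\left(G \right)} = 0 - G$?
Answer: $1191$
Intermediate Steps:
$y{\left(G \right)} = - G$
$L{\left(Y,B \right)} = B + Y$
$t L{\left(V{\left(1 \right)},y{\left(-2 \right)} \right)} = 397 \left(\left(-1\right) \left(-2\right) + 1\right) = 397 \left(2 + 1\right) = 397 \cdot 3 = 1191$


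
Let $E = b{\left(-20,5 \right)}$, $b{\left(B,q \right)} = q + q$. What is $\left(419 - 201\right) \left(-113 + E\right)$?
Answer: $-22454$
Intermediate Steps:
$b{\left(B,q \right)} = 2 q$
$E = 10$ ($E = 2 \cdot 5 = 10$)
$\left(419 - 201\right) \left(-113 + E\right) = \left(419 - 201\right) \left(-113 + 10\right) = 218 \left(-103\right) = -22454$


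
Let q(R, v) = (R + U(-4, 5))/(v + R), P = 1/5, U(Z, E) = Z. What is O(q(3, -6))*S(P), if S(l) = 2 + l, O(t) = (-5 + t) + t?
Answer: -143/15 ≈ -9.5333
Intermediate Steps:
P = ⅕ ≈ 0.20000
q(R, v) = (-4 + R)/(R + v) (q(R, v) = (R - 4)/(v + R) = (-4 + R)/(R + v))
O(t) = -5 + 2*t
O(q(3, -6))*S(P) = (-5 + 2*((-4 + 3)/(3 - 6)))*(2 + ⅕) = (-5 + 2*(-1/(-3)))*(11/5) = (-5 + 2*(-⅓*(-1)))*(11/5) = (-5 + 2*(⅓))*(11/5) = (-5 + ⅔)*(11/5) = -13/3*11/5 = -143/15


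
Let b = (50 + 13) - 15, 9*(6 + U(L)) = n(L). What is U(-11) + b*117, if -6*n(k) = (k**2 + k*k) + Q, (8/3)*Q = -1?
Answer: 2421587/432 ≈ 5605.5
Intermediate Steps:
Q = -3/8 (Q = (3/8)*(-1) = -3/8 ≈ -0.37500)
n(k) = 1/16 - k**2/3 (n(k) = -((k**2 + k*k) - 3/8)/6 = -((k**2 + k**2) - 3/8)/6 = -(2*k**2 - 3/8)/6 = -(-3/8 + 2*k**2)/6 = 1/16 - k**2/3)
U(L) = -863/144 - L**2/27 (U(L) = -6 + (1/16 - L**2/3)/9 = -6 + (1/144 - L**2/27) = -863/144 - L**2/27)
b = 48 (b = 63 - 15 = 48)
U(-11) + b*117 = (-863/144 - 1/27*(-11)**2) + 48*117 = (-863/144 - 1/27*121) + 5616 = (-863/144 - 121/27) + 5616 = -4525/432 + 5616 = 2421587/432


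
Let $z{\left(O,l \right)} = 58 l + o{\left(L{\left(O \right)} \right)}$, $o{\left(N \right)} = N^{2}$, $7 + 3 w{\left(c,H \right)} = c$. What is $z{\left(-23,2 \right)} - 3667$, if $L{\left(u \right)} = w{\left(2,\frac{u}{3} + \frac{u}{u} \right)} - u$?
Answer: $- \frac{27863}{9} \approx -3095.9$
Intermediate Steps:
$w{\left(c,H \right)} = - \frac{7}{3} + \frac{c}{3}$
$L{\left(u \right)} = - \frac{5}{3} - u$ ($L{\left(u \right)} = \left(- \frac{7}{3} + \frac{1}{3} \cdot 2\right) - u = \left(- \frac{7}{3} + \frac{2}{3}\right) - u = - \frac{5}{3} - u$)
$z{\left(O,l \right)} = \left(- \frac{5}{3} - O\right)^{2} + 58 l$ ($z{\left(O,l \right)} = 58 l + \left(- \frac{5}{3} - O\right)^{2} = \left(- \frac{5}{3} - O\right)^{2} + 58 l$)
$z{\left(-23,2 \right)} - 3667 = \left(58 \cdot 2 + \frac{\left(5 + 3 \left(-23\right)\right)^{2}}{9}\right) - 3667 = \left(116 + \frac{\left(5 - 69\right)^{2}}{9}\right) - 3667 = \left(116 + \frac{\left(-64\right)^{2}}{9}\right) - 3667 = \left(116 + \frac{1}{9} \cdot 4096\right) - 3667 = \left(116 + \frac{4096}{9}\right) - 3667 = \frac{5140}{9} - 3667 = - \frac{27863}{9}$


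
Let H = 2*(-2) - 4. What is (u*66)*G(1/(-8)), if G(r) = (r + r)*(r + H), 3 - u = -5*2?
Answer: 27885/16 ≈ 1742.8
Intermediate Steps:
u = 13 (u = 3 - (-5)*2 = 3 - 1*(-10) = 3 + 10 = 13)
H = -8 (H = -4 - 4 = -8)
G(r) = 2*r*(-8 + r) (G(r) = (r + r)*(r - 8) = (2*r)*(-8 + r) = 2*r*(-8 + r))
(u*66)*G(1/(-8)) = (13*66)*(2*(-8 + 1/(-8))/(-8)) = 858*(2*(-⅛)*(-8 - ⅛)) = 858*(2*(-⅛)*(-65/8)) = 858*(65/32) = 27885/16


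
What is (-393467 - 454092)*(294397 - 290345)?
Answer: -3434309068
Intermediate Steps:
(-393467 - 454092)*(294397 - 290345) = -847559*4052 = -3434309068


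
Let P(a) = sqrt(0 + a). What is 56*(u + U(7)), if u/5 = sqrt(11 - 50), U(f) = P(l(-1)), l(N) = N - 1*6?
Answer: 56*I*(sqrt(7) + 5*sqrt(39)) ≈ 1896.8*I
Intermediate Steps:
l(N) = -6 + N (l(N) = N - 6 = -6 + N)
P(a) = sqrt(a)
U(f) = I*sqrt(7) (U(f) = sqrt(-6 - 1) = sqrt(-7) = I*sqrt(7))
u = 5*I*sqrt(39) (u = 5*sqrt(11 - 50) = 5*sqrt(-39) = 5*(I*sqrt(39)) = 5*I*sqrt(39) ≈ 31.225*I)
56*(u + U(7)) = 56*(5*I*sqrt(39) + I*sqrt(7)) = 56*(I*sqrt(7) + 5*I*sqrt(39)) = 56*I*sqrt(7) + 280*I*sqrt(39)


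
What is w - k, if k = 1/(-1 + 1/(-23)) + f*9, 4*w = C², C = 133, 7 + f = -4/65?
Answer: 6999349/1560 ≈ 4486.8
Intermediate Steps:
f = -459/65 (f = -7 - 4/65 = -459/65 ≈ -7.0615)
w = 17689/4 (w = (¼)*133² = (¼)*17689 = 17689/4 ≈ 4422.3)
k = -100639/1560 (k = 1/(-1 + 1/(-23)) - 459/65*9 = 1/(-1 - 1/23) - 4131/65 = 1/(-24/23) - 4131/65 = -23/24 - 4131/65 = -100639/1560 ≈ -64.512)
w - k = 17689/4 - 1*(-100639/1560) = 17689/4 + 100639/1560 = 6999349/1560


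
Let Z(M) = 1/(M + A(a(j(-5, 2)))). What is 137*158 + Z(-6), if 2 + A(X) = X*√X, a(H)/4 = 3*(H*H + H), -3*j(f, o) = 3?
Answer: 173167/8 ≈ 21646.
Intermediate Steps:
j(f, o) = -1 (j(f, o) = -⅓*3 = -1)
a(H) = 12*H + 12*H² (a(H) = 4*(3*(H*H + H)) = 4*(3*(H² + H)) = 4*(3*(H + H²)) = 4*(3*H + 3*H²) = 12*H + 12*H²)
A(X) = -2 + X^(3/2) (A(X) = -2 + X*√X = -2 + X^(3/2))
Z(M) = 1/(-2 + M) (Z(M) = 1/(M + (-2 + (12*(-1)*(1 - 1))^(3/2))) = 1/(M + (-2 + (12*(-1)*0)^(3/2))) = 1/(M + (-2 + 0^(3/2))) = 1/(M + (-2 + 0)) = 1/(M - 2) = 1/(-2 + M))
137*158 + Z(-6) = 137*158 + 1/(-2 - 6) = 21646 + 1/(-8) = 21646 - ⅛ = 173167/8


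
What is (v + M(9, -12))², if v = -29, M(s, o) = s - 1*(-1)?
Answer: 361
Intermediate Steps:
M(s, o) = 1 + s (M(s, o) = s + 1 = 1 + s)
(v + M(9, -12))² = (-29 + (1 + 9))² = (-29 + 10)² = (-19)² = 361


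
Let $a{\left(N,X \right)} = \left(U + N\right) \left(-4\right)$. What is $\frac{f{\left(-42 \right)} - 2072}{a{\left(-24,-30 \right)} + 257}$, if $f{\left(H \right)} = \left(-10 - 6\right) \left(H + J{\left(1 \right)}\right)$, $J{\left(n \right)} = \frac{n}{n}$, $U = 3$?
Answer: $- \frac{1416}{341} \approx -4.1525$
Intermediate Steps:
$J{\left(n \right)} = 1$
$a{\left(N,X \right)} = -12 - 4 N$ ($a{\left(N,X \right)} = \left(3 + N\right) \left(-4\right) = -12 - 4 N$)
$f{\left(H \right)} = -16 - 16 H$ ($f{\left(H \right)} = \left(-10 - 6\right) \left(H + 1\right) = - 16 \left(1 + H\right) = -16 - 16 H$)
$\frac{f{\left(-42 \right)} - 2072}{a{\left(-24,-30 \right)} + 257} = \frac{\left(-16 - -672\right) - 2072}{\left(-12 - -96\right) + 257} = \frac{\left(-16 + 672\right) - 2072}{\left(-12 + 96\right) + 257} = \frac{656 - 2072}{84 + 257} = - \frac{1416}{341}$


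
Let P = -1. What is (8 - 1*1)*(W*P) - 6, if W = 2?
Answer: -20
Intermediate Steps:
(8 - 1*1)*(W*P) - 6 = (8 - 1*1)*(2*(-1)) - 6 = (8 - 1)*(-2) - 6 = 7*(-2) - 6 = -14 - 6 = -20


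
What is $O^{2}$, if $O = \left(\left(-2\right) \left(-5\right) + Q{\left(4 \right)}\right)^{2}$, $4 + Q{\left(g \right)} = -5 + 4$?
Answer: $625$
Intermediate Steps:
$Q{\left(g \right)} = -5$ ($Q{\left(g \right)} = -4 + \left(-5 + 4\right) = -4 - 1 = -5$)
$O = 25$ ($O = \left(\left(-2\right) \left(-5\right) - 5\right)^{2} = \left(10 - 5\right)^{2} = 5^{2} = 25$)
$O^{2} = 25^{2} = 625$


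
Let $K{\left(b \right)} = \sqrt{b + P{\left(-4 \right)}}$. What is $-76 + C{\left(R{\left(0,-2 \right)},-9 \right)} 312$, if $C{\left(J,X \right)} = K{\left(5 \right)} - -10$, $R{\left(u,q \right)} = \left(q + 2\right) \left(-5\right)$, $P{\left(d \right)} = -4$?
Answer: $3356$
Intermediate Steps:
$K{\left(b \right)} = \sqrt{-4 + b}$ ($K{\left(b \right)} = \sqrt{b - 4} = \sqrt{-4 + b}$)
$R{\left(u,q \right)} = -10 - 5 q$ ($R{\left(u,q \right)} = \left(2 + q\right) \left(-5\right) = -10 - 5 q$)
$C{\left(J,X \right)} = 11$ ($C{\left(J,X \right)} = \sqrt{-4 + 5} - -10 = \sqrt{1} + 10 = 1 + 10 = 11$)
$-76 + C{\left(R{\left(0,-2 \right)},-9 \right)} 312 = -76 + 11 \cdot 312 = -76 + 3432 = 3356$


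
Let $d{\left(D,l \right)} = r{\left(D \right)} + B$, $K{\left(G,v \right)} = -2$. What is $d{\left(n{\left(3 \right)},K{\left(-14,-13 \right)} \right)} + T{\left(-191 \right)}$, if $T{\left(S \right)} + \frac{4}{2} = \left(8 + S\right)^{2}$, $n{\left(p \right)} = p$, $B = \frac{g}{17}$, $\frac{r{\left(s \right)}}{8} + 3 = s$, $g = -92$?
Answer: $\frac{569187}{17} \approx 33482.0$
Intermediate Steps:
$r{\left(s \right)} = -24 + 8 s$
$B = - \frac{92}{17} \approx -5.4118$
$T{\left(S \right)} = -2 + \left(8 + S\right)^{2}$
$d{\left(D,l \right)} = - \frac{500}{17} + 8 D$ ($d{\left(D,l \right)} = \left(-24 + 8 D\right) - \frac{92}{17} = - \frac{500}{17} + 8 D$)
$d{\left(n{\left(3 \right)},K{\left(-14,-13 \right)} \right)} + T{\left(-191 \right)} = \left(- \frac{500}{17} + 8 \cdot 3\right) - \left(2 - \left(8 - 191\right)^{2}\right) = \left(- \frac{500}{17} + 24\right) - \left(2 - \left(-183\right)^{2}\right) = - \frac{92}{17} + \left(-2 + 33489\right) = - \frac{92}{17} + 33487 = \frac{569187}{17}$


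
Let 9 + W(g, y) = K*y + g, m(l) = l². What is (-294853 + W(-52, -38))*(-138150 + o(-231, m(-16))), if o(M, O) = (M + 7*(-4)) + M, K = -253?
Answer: 39553992000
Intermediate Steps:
W(g, y) = -9 + g - 253*y (W(g, y) = -9 + (-253*y + g) = -9 + (g - 253*y) = -9 + g - 253*y)
o(M, O) = -28 + 2*M (o(M, O) = (M - 28) + M = (-28 + M) + M = -28 + 2*M)
(-294853 + W(-52, -38))*(-138150 + o(-231, m(-16))) = (-294853 + (-9 - 52 - 253*(-38)))*(-138150 + (-28 + 2*(-231))) = (-294853 + (-9 - 52 + 9614))*(-138150 + (-28 - 462)) = (-294853 + 9553)*(-138150 - 490) = -285300*(-138640) = 39553992000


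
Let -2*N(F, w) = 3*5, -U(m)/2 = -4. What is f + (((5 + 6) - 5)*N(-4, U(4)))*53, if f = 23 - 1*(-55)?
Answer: -2307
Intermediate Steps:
U(m) = 8 (U(m) = -2*(-4) = 8)
N(F, w) = -15/2 (N(F, w) = -3*5/2 = -½*15 = -15/2)
f = 78 (f = 23 + 55 = 78)
f + (((5 + 6) - 5)*N(-4, U(4)))*53 = 78 + (((5 + 6) - 5)*(-15/2))*53 = 78 + ((11 - 5)*(-15/2))*53 = 78 + (6*(-15/2))*53 = 78 - 45*53 = 78 - 2385 = -2307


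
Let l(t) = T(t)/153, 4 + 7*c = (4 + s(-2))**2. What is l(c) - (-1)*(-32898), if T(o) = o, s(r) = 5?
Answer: -5033383/153 ≈ -32898.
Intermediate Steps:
c = 11 (c = -4/7 + (4 + 5)**2/7 = -4/7 + (1/7)*9**2 = -4/7 + (1/7)*81 = -4/7 + 81/7 = 11)
l(t) = t/153
l(c) - (-1)*(-32898) = (1/153)*11 - (-1)*(-32898) = 11/153 - 1*32898 = 11/153 - 32898 = -5033383/153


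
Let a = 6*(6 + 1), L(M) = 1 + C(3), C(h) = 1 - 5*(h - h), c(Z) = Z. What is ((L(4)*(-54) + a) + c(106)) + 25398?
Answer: 25438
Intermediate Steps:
C(h) = 1 (C(h) = 1 - 5*0 = 1 + 0 = 1)
L(M) = 2 (L(M) = 1 + 1 = 2)
a = 42 (a = 6*7 = 42)
((L(4)*(-54) + a) + c(106)) + 25398 = ((2*(-54) + 42) + 106) + 25398 = ((-108 + 42) + 106) + 25398 = (-66 + 106) + 25398 = 40 + 25398 = 25438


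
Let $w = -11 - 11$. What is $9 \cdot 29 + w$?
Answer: $239$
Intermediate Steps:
$w = -22$
$9 \cdot 29 + w = 9 \cdot 29 - 22 = 261 - 22 = 239$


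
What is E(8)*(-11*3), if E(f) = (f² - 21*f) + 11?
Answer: 3069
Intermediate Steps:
E(f) = 11 + f² - 21*f
E(8)*(-11*3) = (11 + 8² - 21*8)*(-11*3) = (11 + 64 - 168)*(-33) = -93*(-33) = 3069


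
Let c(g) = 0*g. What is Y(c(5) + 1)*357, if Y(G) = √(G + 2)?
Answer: 357*√3 ≈ 618.34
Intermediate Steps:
c(g) = 0
Y(G) = √(2 + G)
Y(c(5) + 1)*357 = √(2 + (0 + 1))*357 = √(2 + 1)*357 = √3*357 = 357*√3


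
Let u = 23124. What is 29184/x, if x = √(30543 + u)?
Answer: 9728*√5963/5963 ≈ 125.98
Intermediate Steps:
x = 3*√5963 (x = √(30543 + 23124) = √53667 = 3*√5963 ≈ 231.66)
29184/x = 29184/((3*√5963)) = 29184*(√5963/17889) = 9728*√5963/5963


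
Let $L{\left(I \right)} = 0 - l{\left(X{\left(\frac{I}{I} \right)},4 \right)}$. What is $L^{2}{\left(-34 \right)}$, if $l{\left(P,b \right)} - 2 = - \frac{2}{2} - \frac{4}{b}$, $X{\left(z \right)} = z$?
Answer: $0$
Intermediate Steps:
$l{\left(P,b \right)} = 1 - \frac{4}{b}$ ($l{\left(P,b \right)} = 2 - \left(1 + \frac{4}{b}\right) = 1 - \frac{4}{b}$)
$L{\left(I \right)} = 0$ ($L{\left(I \right)} = 0 - \frac{-4 + 4}{4} = 0 - \frac{1}{4} \cdot 0 = 0 - 0 = 0 + 0 = 0$)
$L^{2}{\left(-34 \right)} = 0^{2} = 0$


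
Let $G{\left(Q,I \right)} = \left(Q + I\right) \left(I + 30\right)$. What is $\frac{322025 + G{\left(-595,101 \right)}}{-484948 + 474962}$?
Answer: $- \frac{257311}{9986} \approx -25.767$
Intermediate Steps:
$G{\left(Q,I \right)} = \left(30 + I\right) \left(I + Q\right)$ ($G{\left(Q,I \right)} = \left(I + Q\right) \left(30 + I\right) = \left(30 + I\right) \left(I + Q\right)$)
$\frac{322025 + G{\left(-595,101 \right)}}{-484948 + 474962} = \frac{322025 + \left(101^{2} + 30 \cdot 101 + 30 \left(-595\right) + 101 \left(-595\right)\right)}{-484948 + 474962} = \frac{322025 + \left(10201 + 3030 - 17850 - 60095\right)}{-9986} = \left(322025 - 64714\right) \left(- \frac{1}{9986}\right) = 257311 \left(- \frac{1}{9986}\right) = - \frac{257311}{9986}$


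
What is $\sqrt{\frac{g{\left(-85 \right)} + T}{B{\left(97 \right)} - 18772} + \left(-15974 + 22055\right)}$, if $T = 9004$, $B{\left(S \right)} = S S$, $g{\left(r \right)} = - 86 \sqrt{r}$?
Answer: $\frac{\sqrt{533011236837 + 805218 i \sqrt{85}}}{9363} \approx 77.975 + 0.00054301 i$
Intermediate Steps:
$B{\left(S \right)} = S^{2}$
$\sqrt{\frac{g{\left(-85 \right)} + T}{B{\left(97 \right)} - 18772} + \left(-15974 + 22055\right)} = \sqrt{\frac{- 86 \sqrt{-85} + 9004}{97^{2} - 18772} + \left(-15974 + 22055\right)} = \sqrt{\frac{- 86 i \sqrt{85} + 9004}{9409 - 18772} + 6081} = \sqrt{\frac{- 86 i \sqrt{85} + 9004}{-9363} + 6081} = \sqrt{\left(9004 - 86 i \sqrt{85}\right) \left(- \frac{1}{9363}\right) + 6081} = \sqrt{\left(- \frac{9004}{9363} + \frac{86 i \sqrt{85}}{9363}\right) + 6081} = \sqrt{\frac{56927399}{9363} + \frac{86 i \sqrt{85}}{9363}}$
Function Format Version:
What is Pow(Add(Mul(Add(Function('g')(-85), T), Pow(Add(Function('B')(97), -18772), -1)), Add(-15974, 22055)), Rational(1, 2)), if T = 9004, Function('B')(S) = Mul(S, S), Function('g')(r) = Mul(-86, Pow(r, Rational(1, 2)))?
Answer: Mul(Rational(1, 9363), Pow(Add(533011236837, Mul(805218, I, Pow(85, Rational(1, 2)))), Rational(1, 2))) ≈ Add(77.975, Mul(0.00054301, I))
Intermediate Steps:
Function('B')(S) = Pow(S, 2)
Pow(Add(Mul(Add(Function('g')(-85), T), Pow(Add(Function('B')(97), -18772), -1)), Add(-15974, 22055)), Rational(1, 2)) = Pow(Add(Mul(Add(Mul(-86, Pow(-85, Rational(1, 2))), 9004), Pow(Add(Pow(97, 2), -18772), -1)), Add(-15974, 22055)), Rational(1, 2)) = Pow(Add(Mul(Add(Mul(-86, Mul(I, Pow(85, Rational(1, 2)))), 9004), Pow(Add(9409, -18772), -1)), 6081), Rational(1, 2)) = Pow(Add(Mul(Add(Mul(-86, I, Pow(85, Rational(1, 2))), 9004), Pow(-9363, -1)), 6081), Rational(1, 2)) = Pow(Add(Mul(Add(9004, Mul(-86, I, Pow(85, Rational(1, 2)))), Rational(-1, 9363)), 6081), Rational(1, 2)) = Pow(Add(Add(Rational(-9004, 9363), Mul(Rational(86, 9363), I, Pow(85, Rational(1, 2)))), 6081), Rational(1, 2)) = Pow(Add(Rational(56927399, 9363), Mul(Rational(86, 9363), I, Pow(85, Rational(1, 2)))), Rational(1, 2))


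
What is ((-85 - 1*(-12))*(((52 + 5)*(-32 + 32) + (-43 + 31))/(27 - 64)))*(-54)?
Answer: 47304/37 ≈ 1278.5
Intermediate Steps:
((-85 - 1*(-12))*(((52 + 5)*(-32 + 32) + (-43 + 31))/(27 - 64)))*(-54) = ((-85 + 12)*((57*0 - 12)/(-37)))*(-54) = -73*(0 - 12)*(-1)/37*(-54) = -(-876)*(-1)/37*(-54) = -73*12/37*(-54) = -876/37*(-54) = 47304/37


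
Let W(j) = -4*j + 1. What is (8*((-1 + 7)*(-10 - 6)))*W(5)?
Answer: 14592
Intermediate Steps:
W(j) = 1 - 4*j
(8*((-1 + 7)*(-10 - 6)))*W(5) = (8*((-1 + 7)*(-10 - 6)))*(1 - 4*5) = (8*(6*(-16)))*(1 - 20) = (8*(-96))*(-19) = -768*(-19) = 14592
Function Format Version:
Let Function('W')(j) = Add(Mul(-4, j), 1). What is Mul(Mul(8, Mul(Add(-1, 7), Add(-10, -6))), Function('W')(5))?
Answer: 14592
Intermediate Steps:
Function('W')(j) = Add(1, Mul(-4, j))
Mul(Mul(8, Mul(Add(-1, 7), Add(-10, -6))), Function('W')(5)) = Mul(Mul(8, Mul(Add(-1, 7), Add(-10, -6))), Add(1, Mul(-4, 5))) = Mul(Mul(8, Mul(6, -16)), Add(1, -20)) = Mul(Mul(8, -96), -19) = Mul(-768, -19) = 14592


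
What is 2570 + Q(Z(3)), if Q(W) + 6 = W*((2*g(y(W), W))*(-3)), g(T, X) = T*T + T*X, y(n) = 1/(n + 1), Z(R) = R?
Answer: 20395/8 ≈ 2549.4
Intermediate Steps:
y(n) = 1/(1 + n)
g(T, X) = T² + T*X
Q(W) = -6 - 6*W*(W + 1/(1 + W))/(1 + W) (Q(W) = -6 + W*((2*((1/(1 + W) + W)/(1 + W)))*(-3)) = -6 + W*((2*((W + 1/(1 + W))/(1 + W)))*(-3)) = -6 + W*((2*(W + 1/(1 + W))/(1 + W))*(-3)) = -6 + W*(-6*(W + 1/(1 + W))/(1 + W)) = -6 - 6*W*(W + 1/(1 + W))/(1 + W))
2570 + Q(Z(3)) = 2570 + 6*(-(1 + 3)² - 1*3*(1 + 3*(1 + 3)))/(1 + 3)² = 2570 + 6*(-1*4² - 1*3*(1 + 3*4))/4² = 2570 + 6*(1/16)*(-1*16 - 1*3*(1 + 12)) = 2570 + 6*(1/16)*(-16 - 1*3*13) = 2570 + 6*(1/16)*(-16 - 39) = 2570 + 6*(1/16)*(-55) = 2570 - 165/8 = 20395/8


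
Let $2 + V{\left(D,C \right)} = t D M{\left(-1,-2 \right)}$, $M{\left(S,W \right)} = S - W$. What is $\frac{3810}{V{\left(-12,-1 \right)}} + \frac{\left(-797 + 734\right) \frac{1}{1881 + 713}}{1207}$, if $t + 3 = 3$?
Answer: $- \frac{5964475053}{3130958} \approx -1905.0$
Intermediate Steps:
$t = 0$ ($t = -3 + 3 = 0$)
$V{\left(D,C \right)} = -2$ ($V{\left(D,C \right)} = -2 + 0 D \left(-1 - -2\right) = -2 + 0 \left(-1 + 2\right) = -2 + 0 \cdot 1 = -2 + 0 = -2$)
$\frac{3810}{V{\left(-12,-1 \right)}} + \frac{\left(-797 + 734\right) \frac{1}{1881 + 713}}{1207} = \frac{3810}{-2} + \frac{\left(-797 + 734\right) \frac{1}{1881 + 713}}{1207} = 3810 \left(- \frac{1}{2}\right) + - \frac{63}{2594} \cdot \frac{1}{1207} = -1905 + \left(-63\right) \frac{1}{2594} \cdot \frac{1}{1207} = -1905 - \frac{63}{3130958} = - \frac{5964475053}{3130958}$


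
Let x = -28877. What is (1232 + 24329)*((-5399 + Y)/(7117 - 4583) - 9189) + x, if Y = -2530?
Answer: -595461840973/2534 ≈ -2.3499e+8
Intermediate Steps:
(1232 + 24329)*((-5399 + Y)/(7117 - 4583) - 9189) + x = (1232 + 24329)*((-5399 - 2530)/(7117 - 4583) - 9189) - 28877 = 25561*(-7929/2534 - 9189) - 28877 = 25561*(-23292855/2534) - 28877 = -595388666655/2534 - 28877 = -595461840973/2534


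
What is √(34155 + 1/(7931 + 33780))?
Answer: √59423125921466/41711 ≈ 184.81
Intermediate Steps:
√(34155 + 1/(7931 + 33780)) = √(34155 + 1/41711) = √(1424639206/41711) = √59423125921466/41711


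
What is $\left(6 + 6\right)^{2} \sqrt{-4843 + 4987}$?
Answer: $1728$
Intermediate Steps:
$\left(6 + 6\right)^{2} \sqrt{-4843 + 4987} = 12^{2} \sqrt{144} = 144 \cdot 12 = 1728$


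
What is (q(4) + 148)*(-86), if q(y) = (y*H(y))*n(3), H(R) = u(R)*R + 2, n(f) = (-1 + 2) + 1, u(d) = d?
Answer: -25112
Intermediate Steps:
n(f) = 2 (n(f) = 1 + 1 = 2)
H(R) = 2 + R² (H(R) = R*R + 2 = R² + 2 = 2 + R²)
q(y) = 2*y*(2 + y²) (q(y) = (y*(2 + y²))*2 = 2*y*(2 + y²))
(q(4) + 148)*(-86) = (2*4*(2 + 4²) + 148)*(-86) = (2*4*(2 + 16) + 148)*(-86) = (2*4*18 + 148)*(-86) = (144 + 148)*(-86) = 292*(-86) = -25112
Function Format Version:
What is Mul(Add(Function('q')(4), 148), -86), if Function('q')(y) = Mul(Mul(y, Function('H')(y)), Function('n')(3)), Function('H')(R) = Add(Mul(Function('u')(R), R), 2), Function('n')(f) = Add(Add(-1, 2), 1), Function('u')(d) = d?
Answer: -25112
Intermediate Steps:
Function('n')(f) = 2 (Function('n')(f) = Add(1, 1) = 2)
Function('H')(R) = Add(2, Pow(R, 2)) (Function('H')(R) = Add(Mul(R, R), 2) = Add(Pow(R, 2), 2) = Add(2, Pow(R, 2)))
Function('q')(y) = Mul(2, y, Add(2, Pow(y, 2))) (Function('q')(y) = Mul(Mul(y, Add(2, Pow(y, 2))), 2) = Mul(2, y, Add(2, Pow(y, 2))))
Mul(Add(Function('q')(4), 148), -86) = Mul(Add(Mul(2, 4, Add(2, Pow(4, 2))), 148), -86) = Mul(Add(Mul(2, 4, Add(2, 16)), 148), -86) = Mul(Add(Mul(2, 4, 18), 148), -86) = Mul(Add(144, 148), -86) = Mul(292, -86) = -25112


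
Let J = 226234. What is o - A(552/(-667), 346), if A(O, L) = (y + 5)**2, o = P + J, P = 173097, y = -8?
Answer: 399322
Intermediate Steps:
o = 399331 (o = 173097 + 226234 = 399331)
A(O, L) = 9 (A(O, L) = (-8 + 5)**2 = (-3)**2 = 9)
o - A(552/(-667), 346) = 399331 - 1*9 = 399331 - 9 = 399322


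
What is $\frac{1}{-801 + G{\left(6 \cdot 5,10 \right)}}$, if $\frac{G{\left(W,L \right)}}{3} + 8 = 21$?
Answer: $- \frac{1}{762} \approx -0.0013123$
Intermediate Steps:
$G{\left(W,L \right)} = 39$ ($G{\left(W,L \right)} = -24 + 3 \cdot 21 = -24 + 63 = 39$)
$\frac{1}{-801 + G{\left(6 \cdot 5,10 \right)}} = \frac{1}{-801 + 39} = \frac{1}{-762} = - \frac{1}{762}$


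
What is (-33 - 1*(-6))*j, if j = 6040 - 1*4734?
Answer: -35262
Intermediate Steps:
j = 1306 (j = 6040 - 4734 = 1306)
(-33 - 1*(-6))*j = (-33 - 1*(-6))*1306 = (-33 + 6)*1306 = -27*1306 = -35262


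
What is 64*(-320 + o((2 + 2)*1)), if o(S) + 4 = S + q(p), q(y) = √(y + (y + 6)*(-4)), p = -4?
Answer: -20480 + 128*I*√3 ≈ -20480.0 + 221.7*I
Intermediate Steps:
q(y) = √(-24 - 3*y) (q(y) = √(y + (6 + y)*(-4)) = √(y + (-24 - 4*y)) = √(-24 - 3*y))
o(S) = -4 + S + 2*I*√3 (o(S) = -4 + (S + √(-24 - 3*(-4))) = -4 + (S + √(-24 + 12)) = -4 + (S + √(-12)) = -4 + (S + 2*I*√3) = -4 + S + 2*I*√3)
64*(-320 + o((2 + 2)*1)) = 64*(-320 + (-4 + (2 + 2)*1 + 2*I*√3)) = 64*(-320 + (-4 + 4*1 + 2*I*√3)) = 64*(-320 + (-4 + 4 + 2*I*√3)) = 64*(-320 + 2*I*√3) = -20480 + 128*I*√3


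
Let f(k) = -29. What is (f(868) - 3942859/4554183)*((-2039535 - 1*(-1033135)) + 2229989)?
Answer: -55475145787258/1518061 ≈ -3.6543e+7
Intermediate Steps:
(f(868) - 3942859/4554183)*((-2039535 - 1*(-1033135)) + 2229989) = (-29 - 3942859/4554183)*((-2039535 - 1*(-1033135)) + 2229989) = (-29 - 3942859*1/4554183)*((-2039535 + 1033135) + 2229989) = (-29 - 3942859/4554183)*(-1006400 + 2229989) = -136014166/4554183*1223589 = -55475145787258/1518061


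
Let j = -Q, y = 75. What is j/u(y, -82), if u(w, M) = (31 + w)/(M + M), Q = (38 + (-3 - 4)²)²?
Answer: 620658/53 ≈ 11711.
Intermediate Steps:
Q = 7569 (Q = (38 + (-7)²)² = (38 + 49)² = 87² = 7569)
u(w, M) = (31 + w)/(2*M) (u(w, M) = (31 + w)/((2*M)) = (31 + w)*(1/(2*M)) = (31 + w)/(2*M))
j = -7569 (j = -1*7569 = -7569)
j/u(y, -82) = -7569*(-164/(31 + 75)) = -7569/((½)*(-1/82)*106) = -7569/(-53/82) = -7569*(-82/53) = 620658/53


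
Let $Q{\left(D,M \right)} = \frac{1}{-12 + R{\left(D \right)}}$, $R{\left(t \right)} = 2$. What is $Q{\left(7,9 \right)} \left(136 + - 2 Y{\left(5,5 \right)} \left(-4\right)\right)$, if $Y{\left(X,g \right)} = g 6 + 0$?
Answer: $- \frac{188}{5} \approx -37.6$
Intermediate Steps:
$Q{\left(D,M \right)} = - \frac{1}{10}$ ($Q{\left(D,M \right)} = \frac{1}{-12 + 2} = \frac{1}{-10} = - \frac{1}{10}$)
$Y{\left(X,g \right)} = 6 g$ ($Y{\left(X,g \right)} = 6 g + 0 = 6 g$)
$Q{\left(7,9 \right)} \left(136 + - 2 Y{\left(5,5 \right)} \left(-4\right)\right) = - \frac{136 + - 2 \cdot 6 \cdot 5 \left(-4\right)}{10} = - \frac{136 + \left(-2\right) 30 \left(-4\right)}{10} = - \frac{136 - -240}{10} = - \frac{136 + 240}{10} = \left(- \frac{1}{10}\right) 376 = - \frac{188}{5}$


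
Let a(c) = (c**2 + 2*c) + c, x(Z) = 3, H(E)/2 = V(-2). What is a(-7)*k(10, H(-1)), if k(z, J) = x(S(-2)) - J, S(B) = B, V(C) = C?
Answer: 196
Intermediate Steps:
H(E) = -4 (H(E) = 2*(-2) = -4)
k(z, J) = 3 - J
a(c) = c**2 + 3*c
a(-7)*k(10, H(-1)) = (-7*(3 - 7))*(3 - 1*(-4)) = (-7*(-4))*(3 + 4) = 28*7 = 196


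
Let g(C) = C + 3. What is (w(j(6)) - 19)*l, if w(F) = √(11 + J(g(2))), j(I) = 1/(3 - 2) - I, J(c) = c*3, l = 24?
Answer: -456 + 24*√26 ≈ -333.62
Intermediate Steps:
g(C) = 3 + C
J(c) = 3*c
j(I) = 1 - I (j(I) = 1/1 - I = 1 - I)
w(F) = √26 (w(F) = √(11 + 3*(3 + 2)) = √(11 + 3*5) = √(11 + 15) = √26)
(w(j(6)) - 19)*l = (√26 - 19)*24 = (-19 + √26)*24 = -456 + 24*√26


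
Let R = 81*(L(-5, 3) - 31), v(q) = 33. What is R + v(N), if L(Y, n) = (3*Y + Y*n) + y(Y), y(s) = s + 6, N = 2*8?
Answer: -4827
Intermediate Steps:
N = 16
y(s) = 6 + s
L(Y, n) = 6 + 4*Y + Y*n (L(Y, n) = (3*Y + Y*n) + (6 + Y) = 6 + 4*Y + Y*n)
R = -4860 (R = 81*((6 + 4*(-5) - 5*3) - 31) = 81*((6 - 20 - 15) - 31) = 81*(-29 - 31) = 81*(-60) = -4860)
R + v(N) = -4860 + 33 = -4827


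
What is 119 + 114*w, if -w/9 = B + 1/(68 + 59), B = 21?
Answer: -2722255/127 ≈ -21435.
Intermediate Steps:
w = -24012/127 (w = -9*(21 + 1/(68 + 59)) = -9*(21 + 1/127) = -9*2668/127 = -24012/127 ≈ -189.07)
119 + 114*w = 119 + 114*(-24012/127) = 119 - 2737368/127 = -2722255/127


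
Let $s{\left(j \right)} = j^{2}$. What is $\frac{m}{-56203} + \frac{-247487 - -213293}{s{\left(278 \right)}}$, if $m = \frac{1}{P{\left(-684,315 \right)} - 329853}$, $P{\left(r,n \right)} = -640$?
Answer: $- \frac{2284687863439}{5163766065962} \approx -0.44245$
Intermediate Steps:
$m = - \frac{1}{330493}$ ($m = \frac{1}{-640 - 329853} = \frac{1}{-330493} = - \frac{1}{330493} \approx -3.0258 \cdot 10^{-6}$)
$\frac{m}{-56203} + \frac{-247487 - -213293}{s{\left(278 \right)}} = - \frac{1}{330493 \left(-56203\right)} + \frac{-247487 - -213293}{278^{2}} = \left(- \frac{1}{330493}\right) \left(- \frac{1}{56203}\right) + \frac{-247487 + 213293}{77284} = \frac{1}{18574698079} - \frac{123}{278} = - \frac{2284687863439}{5163766065962}$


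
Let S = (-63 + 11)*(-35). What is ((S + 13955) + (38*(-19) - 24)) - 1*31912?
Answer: -16883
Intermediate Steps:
S = 1820 (S = -52*(-35) = 1820)
((S + 13955) + (38*(-19) - 24)) - 1*31912 = ((1820 + 13955) + (38*(-19) - 24)) - 1*31912 = (15775 + (-722 - 24)) - 31912 = (15775 - 746) - 31912 = 15029 - 31912 = -16883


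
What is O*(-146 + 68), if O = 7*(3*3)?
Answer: -4914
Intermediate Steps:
O = 63 (O = 7*9 = 63)
O*(-146 + 68) = 63*(-146 + 68) = 63*(-78) = -4914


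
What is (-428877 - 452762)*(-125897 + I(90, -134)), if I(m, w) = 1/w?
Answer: 14873425376161/134 ≈ 1.1100e+11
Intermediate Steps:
(-428877 - 452762)*(-125897 + I(90, -134)) = (-428877 - 452762)*(-125897 + 1/(-134)) = -881639*(-125897 - 1/134) = -881639*(-16870199/134) = 14873425376161/134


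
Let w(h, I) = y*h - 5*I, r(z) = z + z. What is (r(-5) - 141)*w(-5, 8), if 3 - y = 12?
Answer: -755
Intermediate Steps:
y = -9 (y = 3 - 1*12 = 3 - 12 = -9)
r(z) = 2*z
w(h, I) = -9*h - 5*I
(r(-5) - 141)*w(-5, 8) = (2*(-5) - 141)*(-9*(-5) - 5*8) = (-10 - 141)*(45 - 40) = -151*5 = -755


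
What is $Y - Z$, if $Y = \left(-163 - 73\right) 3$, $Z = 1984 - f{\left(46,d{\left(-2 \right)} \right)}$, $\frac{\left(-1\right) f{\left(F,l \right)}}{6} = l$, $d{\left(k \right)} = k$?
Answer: $-2680$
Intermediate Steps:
$f{\left(F,l \right)} = - 6 l$
$Z = 1972$ ($Z = 1984 - \left(-6\right) \left(-2\right) = 1984 - 12 = 1972$)
$Y = -708$ ($Y = \left(-163 - 73\right) 3 = \left(-236\right) 3 = -708$)
$Y - Z = -708 - 1972 = -2680$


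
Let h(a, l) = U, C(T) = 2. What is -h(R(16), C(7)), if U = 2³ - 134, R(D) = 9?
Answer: 126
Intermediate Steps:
U = -126 (U = 8 - 134 = -126)
h(a, l) = -126
-h(R(16), C(7)) = -1*(-126) = 126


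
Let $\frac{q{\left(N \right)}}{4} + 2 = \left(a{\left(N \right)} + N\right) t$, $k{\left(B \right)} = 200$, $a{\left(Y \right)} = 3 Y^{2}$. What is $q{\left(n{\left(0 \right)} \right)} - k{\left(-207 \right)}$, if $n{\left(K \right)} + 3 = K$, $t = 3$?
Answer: $80$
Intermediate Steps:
$n{\left(K \right)} = -3 + K$
$q{\left(N \right)} = -8 + 12 N + 36 N^{2}$ ($q{\left(N \right)} = -8 + 4 \left(3 N^{2} + N\right) 3 = -8 + 4 \left(N + 3 N^{2}\right) 3 = -8 + 4 \left(3 N + 9 N^{2}\right) = -8 + \left(12 N + 36 N^{2}\right) = -8 + 12 N + 36 N^{2}$)
$q{\left(n{\left(0 \right)} \right)} - k{\left(-207 \right)} = \left(-8 + 12 \left(-3 + 0\right) + 36 \left(-3 + 0\right)^{2}\right) - 200 = \left(-8 + 12 \left(-3\right) + 36 \left(-3\right)^{2}\right) - 200 = \left(-8 - 36 + 36 \cdot 9\right) - 200 = \left(-8 - 36 + 324\right) - 200 = 280 - 200 = 80$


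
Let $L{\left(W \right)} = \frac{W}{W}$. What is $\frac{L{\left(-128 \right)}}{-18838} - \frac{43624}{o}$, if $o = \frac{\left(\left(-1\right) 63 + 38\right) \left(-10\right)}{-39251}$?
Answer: $\frac{16128018292331}{2354750} \approx 6.8491 \cdot 10^{6}$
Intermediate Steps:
$L{\left(W \right)} = 1$
$o = - \frac{250}{39251}$ ($o = \left(-63 + 38\right) \left(-10\right) \left(- \frac{1}{39251}\right) = \left(-25\right) \left(-10\right) \left(- \frac{1}{39251}\right) = 250 \left(- \frac{1}{39251}\right) = - \frac{250}{39251} \approx -0.0063693$)
$\frac{L{\left(-128 \right)}}{-18838} - \frac{43624}{o} = 1 \frac{1}{-18838} - \frac{43624}{- \frac{250}{39251}} = 1 \left(- \frac{1}{18838}\right) - - \frac{856142812}{125} = - \frac{1}{18838} + \frac{856142812}{125} = \frac{16128018292331}{2354750}$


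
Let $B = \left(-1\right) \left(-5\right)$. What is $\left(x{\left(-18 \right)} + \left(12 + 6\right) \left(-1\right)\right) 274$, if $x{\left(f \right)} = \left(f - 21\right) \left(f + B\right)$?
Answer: $133986$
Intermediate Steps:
$B = 5$
$x{\left(f \right)} = \left(-21 + f\right) \left(5 + f\right)$ ($x{\left(f \right)} = \left(f - 21\right) \left(f + 5\right) = \left(-21 + f\right) \left(5 + f\right)$)
$\left(x{\left(-18 \right)} + \left(12 + 6\right) \left(-1\right)\right) 274 = \left(\left(-105 + \left(-18\right)^{2} - -288\right) + \left(12 + 6\right) \left(-1\right)\right) 274 = \left(\left(-105 + 324 + 288\right) + 18 \left(-1\right)\right) 274 = \left(507 - 18\right) 274 = 489 \cdot 274 = 133986$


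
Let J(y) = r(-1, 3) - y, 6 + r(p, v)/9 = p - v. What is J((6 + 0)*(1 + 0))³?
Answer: -884736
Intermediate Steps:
r(p, v) = -54 - 9*v + 9*p (r(p, v) = -54 + 9*(p - v) = -54 + (-9*v + 9*p) = -54 - 9*v + 9*p)
J(y) = -90 - y (J(y) = (-54 - 9*3 + 9*(-1)) - y = (-54 - 27 - 9) - y = -90 - y)
J((6 + 0)*(1 + 0))³ = (-90 - (6 + 0)*(1 + 0))³ = (-90 - 6)³ = (-96)³ = -884736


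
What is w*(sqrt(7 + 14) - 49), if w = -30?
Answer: 1470 - 30*sqrt(21) ≈ 1332.5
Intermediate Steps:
w*(sqrt(7 + 14) - 49) = -30*(sqrt(7 + 14) - 49) = -30*(sqrt(21) - 49) = -30*(-49 + sqrt(21)) = 1470 - 30*sqrt(21)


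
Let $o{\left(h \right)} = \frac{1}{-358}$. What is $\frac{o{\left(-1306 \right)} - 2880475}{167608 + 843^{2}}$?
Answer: $- \frac{1031210051}{314416006} \approx -3.2798$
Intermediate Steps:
$o{\left(h \right)} = - \frac{1}{358}$
$\frac{o{\left(-1306 \right)} - 2880475}{167608 + 843^{2}} = \frac{- \frac{1}{358} - 2880475}{167608 + 843^{2}} = - \frac{1031210051}{358 \left(167608 + 710649\right)} = - \frac{1031210051}{358 \cdot 878257} = \left(- \frac{1031210051}{358}\right) \frac{1}{878257} = - \frac{1031210051}{314416006}$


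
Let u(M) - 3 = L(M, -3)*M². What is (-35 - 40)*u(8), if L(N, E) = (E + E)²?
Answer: -173025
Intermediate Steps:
L(N, E) = 4*E² (L(N, E) = (2*E)² = 4*E²)
u(M) = 3 + 36*M² (u(M) = 3 + (4*(-3)²)*M² = 3 + (4*9)*M² = 3 + 36*M²)
(-35 - 40)*u(8) = (-35 - 40)*(3 + 36*8²) = -75*(3 + 36*64) = -75*(3 + 2304) = -75*2307 = -173025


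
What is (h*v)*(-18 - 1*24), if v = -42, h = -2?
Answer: -3528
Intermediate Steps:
(h*v)*(-18 - 1*24) = (-2*(-42))*(-18 - 1*24) = 84*(-18 - 24) = 84*(-42) = -3528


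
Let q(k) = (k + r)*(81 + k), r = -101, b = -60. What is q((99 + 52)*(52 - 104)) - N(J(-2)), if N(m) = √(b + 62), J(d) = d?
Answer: 61802763 - √2 ≈ 6.1803e+7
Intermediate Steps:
N(m) = √2 (N(m) = √(-60 + 62) = √2)
q(k) = (-101 + k)*(81 + k) (q(k) = (k - 101)*(81 + k) = (-101 + k)*(81 + k))
q((99 + 52)*(52 - 104)) - N(J(-2)) = (-8181 + ((99 + 52)*(52 - 104))² - 20*(99 + 52)*(52 - 104)) - √2 = (-8181 + (151*(-52))² - 3020*(-52)) - √2 = (-8181 + (-7852)² - 20*(-7852)) - √2 = (-8181 + 61653904 + 157040) - √2 = 61802763 - √2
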